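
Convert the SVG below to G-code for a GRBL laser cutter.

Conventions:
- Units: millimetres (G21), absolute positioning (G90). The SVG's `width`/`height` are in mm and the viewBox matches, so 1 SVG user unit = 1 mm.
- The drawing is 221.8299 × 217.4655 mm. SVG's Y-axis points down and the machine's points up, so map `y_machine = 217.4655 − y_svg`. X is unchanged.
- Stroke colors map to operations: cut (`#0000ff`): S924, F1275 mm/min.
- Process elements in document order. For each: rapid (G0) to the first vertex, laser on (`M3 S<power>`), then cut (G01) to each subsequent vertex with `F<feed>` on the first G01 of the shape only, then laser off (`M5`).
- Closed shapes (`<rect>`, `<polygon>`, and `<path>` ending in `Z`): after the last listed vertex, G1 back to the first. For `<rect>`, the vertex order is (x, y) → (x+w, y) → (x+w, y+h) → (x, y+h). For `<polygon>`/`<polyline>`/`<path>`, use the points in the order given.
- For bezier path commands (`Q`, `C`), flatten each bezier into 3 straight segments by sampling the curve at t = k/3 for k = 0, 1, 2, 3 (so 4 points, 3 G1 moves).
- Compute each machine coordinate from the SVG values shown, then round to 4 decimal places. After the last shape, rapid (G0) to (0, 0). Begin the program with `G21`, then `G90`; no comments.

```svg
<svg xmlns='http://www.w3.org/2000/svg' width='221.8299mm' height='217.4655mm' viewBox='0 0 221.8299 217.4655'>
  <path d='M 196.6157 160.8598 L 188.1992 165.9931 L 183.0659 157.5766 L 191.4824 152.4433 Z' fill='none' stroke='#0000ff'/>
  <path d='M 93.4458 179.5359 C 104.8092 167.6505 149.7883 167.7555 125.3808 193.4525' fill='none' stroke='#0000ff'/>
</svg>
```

viewBox `0 0 221.8299 217.4655` with mm width/height → 1 unit = 1 mm. Flip: y_m = 217.4655 − y_svg.

**Shape 1** — `<path>` regular polygon, stroke `#0000ff` → cut (S924, F1275). Machine vertices: (196.6157,56.6057) → (188.1992,51.4724) → (183.0659,59.8889) → (191.4824,65.0222) → (196.6157,56.6057). Closed: final G1 returns to the first vertex.

**Shape 2** — `<path>` cubic bezier, stroke `#0000ff` → cut (S924, F1275). Control points (SVG): P0=(93.4458,179.5359), P1=(104.8092,167.6505), P2=(149.7883,167.7555), P3=(125.3808,193.4525); sampled at t=k/3. Machine vertices: (93.4458,37.9296) → (112.1995,45.3144) → (130.4743,41.6831) → (125.3808,24.0130). Open path.

G21
G90
G0 X196.6157 Y56.6057
M3 S924
G01 X188.1992 Y51.4724 F1275
G01 X183.0659 Y59.8889
G01 X191.4824 Y65.0222
G01 X196.6157 Y56.6057
M5
G0 X93.4458 Y37.9296
M3 S924
G01 X112.1995 Y45.3144 F1275
G01 X130.4743 Y41.6831
G01 X125.3808 Y24.0130
M5
G0 X0.0000 Y0.0000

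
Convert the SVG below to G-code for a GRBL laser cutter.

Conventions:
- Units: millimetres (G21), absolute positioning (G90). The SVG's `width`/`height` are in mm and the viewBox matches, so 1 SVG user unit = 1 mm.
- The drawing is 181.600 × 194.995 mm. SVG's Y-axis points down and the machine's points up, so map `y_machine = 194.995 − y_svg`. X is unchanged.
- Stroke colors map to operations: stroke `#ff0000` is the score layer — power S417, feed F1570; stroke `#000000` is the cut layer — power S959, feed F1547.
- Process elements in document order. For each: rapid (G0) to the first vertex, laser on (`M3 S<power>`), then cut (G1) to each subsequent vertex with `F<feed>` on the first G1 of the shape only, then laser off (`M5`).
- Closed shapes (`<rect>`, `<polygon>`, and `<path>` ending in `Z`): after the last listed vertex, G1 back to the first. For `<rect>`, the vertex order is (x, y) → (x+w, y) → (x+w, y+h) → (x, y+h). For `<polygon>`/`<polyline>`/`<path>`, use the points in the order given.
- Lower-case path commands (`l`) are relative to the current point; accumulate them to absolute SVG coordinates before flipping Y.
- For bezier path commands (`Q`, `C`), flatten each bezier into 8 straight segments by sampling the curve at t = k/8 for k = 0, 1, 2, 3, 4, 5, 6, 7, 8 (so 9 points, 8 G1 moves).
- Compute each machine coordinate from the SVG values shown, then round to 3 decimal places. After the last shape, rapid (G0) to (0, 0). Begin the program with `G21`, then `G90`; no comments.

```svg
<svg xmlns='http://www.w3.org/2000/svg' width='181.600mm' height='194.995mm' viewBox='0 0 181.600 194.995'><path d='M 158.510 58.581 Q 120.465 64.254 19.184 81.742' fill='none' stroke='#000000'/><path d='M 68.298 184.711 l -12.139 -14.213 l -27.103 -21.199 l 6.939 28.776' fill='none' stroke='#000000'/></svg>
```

G21
G90
G0 X158.510 Y136.414
M3 S959
G1 X148.011 Y134.811 F1547
G1 X135.535 Y132.839
G1 X121.084 Y130.498
G1 X104.656 Y127.787
G1 X86.252 Y124.708
G1 X65.872 Y121.259
G1 X43.516 Y117.440
G1 X19.184 Y113.253
M5
G0 X68.298 Y10.284
M3 S959
G1 X56.159 Y24.497 F1547
G1 X29.056 Y45.696
G1 X35.995 Y16.920
M5
G0 X0.000 Y0.000

Since the viewBox matches the mm dimensions, user units are millimetres directly. The only transform is the Y-flip y_m = 194.995 − y_svg.

Shape 1 is a quadratic bezier drawn with `<path>`. Its stroke #000000 means cut at S959, F1547. After flipping Y the toolpath is (158.510,136.414) → (148.011,134.811) → (135.535,132.839) → (121.084,130.498) → (104.656,127.787) → (86.252,124.708) → (65.872,121.259) → (43.516,117.440) → (19.184,113.253).

Shape 2 is a open polyline drawn with `<path>`. Its stroke #000000 means cut at S959, F1547. After flipping Y the toolpath is (68.298,10.284) → (56.159,24.497) → (29.056,45.696) → (35.995,16.920).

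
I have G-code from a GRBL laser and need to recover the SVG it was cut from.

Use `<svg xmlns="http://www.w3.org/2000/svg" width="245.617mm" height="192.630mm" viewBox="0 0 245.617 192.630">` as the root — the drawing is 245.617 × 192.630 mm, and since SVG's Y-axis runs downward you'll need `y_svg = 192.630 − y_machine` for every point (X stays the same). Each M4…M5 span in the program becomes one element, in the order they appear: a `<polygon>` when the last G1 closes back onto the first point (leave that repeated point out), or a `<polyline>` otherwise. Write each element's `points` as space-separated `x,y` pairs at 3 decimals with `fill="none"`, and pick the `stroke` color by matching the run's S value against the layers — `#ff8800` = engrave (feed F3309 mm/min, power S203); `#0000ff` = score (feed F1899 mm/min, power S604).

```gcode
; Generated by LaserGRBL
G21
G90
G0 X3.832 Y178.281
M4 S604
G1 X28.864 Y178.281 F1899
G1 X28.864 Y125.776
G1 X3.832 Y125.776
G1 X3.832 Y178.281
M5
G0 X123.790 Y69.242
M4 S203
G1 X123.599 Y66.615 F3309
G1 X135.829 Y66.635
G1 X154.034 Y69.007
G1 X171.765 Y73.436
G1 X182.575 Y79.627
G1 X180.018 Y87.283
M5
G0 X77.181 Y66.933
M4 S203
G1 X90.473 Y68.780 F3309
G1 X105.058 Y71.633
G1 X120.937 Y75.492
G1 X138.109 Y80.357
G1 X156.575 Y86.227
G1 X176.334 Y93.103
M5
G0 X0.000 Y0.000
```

Each laser-on run becomes one SVG element. Flip Y back into SVG space with y_svg = 192.630 − y_machine.

Run 1: power S604 maps to stroke `#0000ff` (score). The run returns to its start, so emit a `<polygon>` with points (Y-flipped): 3.832,14.349 28.864,14.349 28.864,66.854 3.832,66.854.

Run 2: the run's S203 means `#ff8800` (engrave). The run is open, so emit a `<polyline>` with points (Y-flipped): 123.790,123.388 123.599,126.015 135.829,125.995 154.034,123.623 171.765,119.194 182.575,113.003 180.018,105.347.

Run 3: the run's S203 means `#ff8800` (engrave). The run is open, so emit a `<polyline>` with points (Y-flipped): 77.181,125.697 90.473,123.850 105.058,120.997 120.937,117.138 138.109,112.273 156.575,106.403 176.334,99.527.

<svg xmlns="http://www.w3.org/2000/svg" width="245.617mm" height="192.630mm" viewBox="0 0 245.617 192.630">
  <polygon points="3.832,14.349 28.864,14.349 28.864,66.854 3.832,66.854" fill="none" stroke="#0000ff"/>
  <polyline points="123.790,123.388 123.599,126.015 135.829,125.995 154.034,123.623 171.765,119.194 182.575,113.003 180.018,105.347" fill="none" stroke="#ff8800"/>
  <polyline points="77.181,125.697 90.473,123.850 105.058,120.997 120.937,117.138 138.109,112.273 156.575,106.403 176.334,99.527" fill="none" stroke="#ff8800"/>
</svg>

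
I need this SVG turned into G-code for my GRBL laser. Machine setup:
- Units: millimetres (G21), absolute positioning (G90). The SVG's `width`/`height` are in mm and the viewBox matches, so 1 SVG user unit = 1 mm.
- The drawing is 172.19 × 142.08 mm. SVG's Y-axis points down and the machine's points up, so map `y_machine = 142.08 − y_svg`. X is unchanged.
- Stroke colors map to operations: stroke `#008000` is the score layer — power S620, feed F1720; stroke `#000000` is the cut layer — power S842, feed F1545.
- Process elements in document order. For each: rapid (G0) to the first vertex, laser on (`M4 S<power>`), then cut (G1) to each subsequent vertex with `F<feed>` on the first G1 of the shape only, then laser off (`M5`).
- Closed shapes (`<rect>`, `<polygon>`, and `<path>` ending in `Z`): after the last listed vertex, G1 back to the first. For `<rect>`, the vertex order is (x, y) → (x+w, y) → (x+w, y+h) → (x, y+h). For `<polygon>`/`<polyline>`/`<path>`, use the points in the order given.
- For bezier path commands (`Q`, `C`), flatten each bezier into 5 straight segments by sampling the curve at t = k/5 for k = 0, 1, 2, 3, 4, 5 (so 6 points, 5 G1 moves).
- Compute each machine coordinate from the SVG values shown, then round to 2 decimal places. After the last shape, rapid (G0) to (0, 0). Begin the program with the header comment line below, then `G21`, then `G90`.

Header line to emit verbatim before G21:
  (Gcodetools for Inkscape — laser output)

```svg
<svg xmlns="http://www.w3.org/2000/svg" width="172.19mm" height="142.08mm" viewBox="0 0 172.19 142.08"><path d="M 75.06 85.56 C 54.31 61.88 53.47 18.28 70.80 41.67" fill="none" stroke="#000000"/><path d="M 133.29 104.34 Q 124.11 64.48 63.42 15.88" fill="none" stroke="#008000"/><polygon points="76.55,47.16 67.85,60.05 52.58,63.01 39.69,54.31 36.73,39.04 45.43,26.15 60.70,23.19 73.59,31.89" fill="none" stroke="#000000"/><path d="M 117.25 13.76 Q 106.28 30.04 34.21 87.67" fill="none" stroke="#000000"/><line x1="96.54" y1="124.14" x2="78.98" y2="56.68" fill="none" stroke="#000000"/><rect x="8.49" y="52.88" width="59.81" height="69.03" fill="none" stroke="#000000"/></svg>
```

(Gcodetools for Inkscape — laser output)
G21
G90
G0 X75.06 Y56.52
M4 S842
G1 X64.99 Y72.42 F1545
G1 X59.61 Y88.94
G1 X58.84 Y101.89
G1 X62.60 Y107.10
G1 X70.80 Y100.41
M5
G0 X133.29 Y37.74
M4 S620
G1 X127.56 Y54.03 F1720
G1 X117.70 Y71.03
G1 X103.73 Y88.72
G1 X85.64 Y107.11
G1 X63.42 Y126.20
M5
G0 X76.55 Y94.92
M4 S842
G1 X67.85 Y82.03 F1545
G1 X52.58 Y79.07
G1 X39.69 Y87.77
G1 X36.73 Y103.04
G1 X45.43 Y115.93
G1 X60.70 Y118.89
G1 X73.59 Y110.19
G1 X76.55 Y94.92
M5
G0 X117.25 Y128.32
M4 S842
G1 X110.42 Y120.15 F1545
G1 X98.70 Y108.68
G1 X82.09 Y93.90
G1 X60.59 Y75.81
G1 X34.21 Y54.41
M5
G0 X96.54 Y17.94
M4 S842
G1 X78.98 Y85.40 F1545
M5
G0 X8.49 Y89.20
M4 S842
G1 X68.30 Y89.20 F1545
G1 X68.30 Y20.17
G1 X8.49 Y20.17
G1 X8.49 Y89.20
M5
G0 X0.00 Y0.00

viewBox `0 0 172.19 142.08` with mm width/height → 1 unit = 1 mm. Flip: y_m = 142.08 − y_svg.

**Shape 1** — `<path>` cubic bezier, stroke `#000000` → cut (S842, F1545). Control points (SVG): P0=(75.06,85.56), P1=(54.31,61.88), P2=(53.47,18.28), P3=(70.80,41.67); sampled at t=k/5. Machine vertices: (75.06,56.52) → (64.99,72.42) → (59.61,88.94) → (58.84,101.89) → (62.60,107.10) → (70.80,100.41). Open path.

**Shape 2** — `<path>` quadratic bezier, stroke `#008000` → score (S620, F1720). Control points (SVG): P0=(133.29,104.34), P1=(124.11,64.48), P2=(63.42,15.88); sampled at t=k/5. Machine vertices: (133.29,37.74) → (127.56,54.03) → (117.70,71.03) → (103.73,88.72) → (85.64,107.11) → (63.42,126.20). Open path.

**Shape 3** — `<polygon>` regular polygon, stroke `#000000` → cut (S842, F1545). Machine vertices: (76.55,94.92) → (67.85,82.03) → (52.58,79.07) → (39.69,87.77) → (36.73,103.04) → (45.43,115.93) → (60.70,118.89) → (73.59,110.19) → (76.55,94.92). Closed: final G1 returns to the first vertex.

**Shape 4** — `<path>` quadratic bezier, stroke `#000000` → cut (S842, F1545). Control points (SVG): P0=(117.25,13.76), P1=(106.28,30.04), P2=(34.21,87.67); sampled at t=k/5. Machine vertices: (117.25,128.32) → (110.42,120.15) → (98.70,108.68) → (82.09,93.90) → (60.59,75.81) → (34.21,54.41). Open path.

**Shape 5** — `<line>` line segment, stroke `#000000` → cut (S842, F1545). Machine vertices: (96.54,17.94) → (78.98,85.40). Open path.

**Shape 6** — `<rect>` rectangle, stroke `#000000` → cut (S842, F1545). Machine vertices: (8.49,89.20) → (68.30,89.20) → (68.30,20.17) → (8.49,20.17) → (8.49,89.20). Closed: final G1 returns to the first vertex.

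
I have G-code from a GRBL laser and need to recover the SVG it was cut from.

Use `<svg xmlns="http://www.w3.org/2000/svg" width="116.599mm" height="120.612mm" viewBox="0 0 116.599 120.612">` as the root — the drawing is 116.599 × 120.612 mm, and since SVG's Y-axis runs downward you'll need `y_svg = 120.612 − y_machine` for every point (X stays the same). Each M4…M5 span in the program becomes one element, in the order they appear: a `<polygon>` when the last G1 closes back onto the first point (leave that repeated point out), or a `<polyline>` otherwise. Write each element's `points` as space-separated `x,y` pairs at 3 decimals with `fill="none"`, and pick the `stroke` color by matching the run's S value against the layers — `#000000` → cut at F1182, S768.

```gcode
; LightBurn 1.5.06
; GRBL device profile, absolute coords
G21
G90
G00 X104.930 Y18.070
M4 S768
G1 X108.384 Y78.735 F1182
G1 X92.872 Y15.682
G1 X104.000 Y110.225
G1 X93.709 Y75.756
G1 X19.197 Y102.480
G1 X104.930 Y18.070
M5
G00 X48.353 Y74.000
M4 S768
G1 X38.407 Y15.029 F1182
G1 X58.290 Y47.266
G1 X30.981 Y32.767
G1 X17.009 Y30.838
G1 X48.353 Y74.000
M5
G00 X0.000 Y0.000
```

y_svg = 120.612 − y_m. Every run uses S768, so all elements get stroke `#000000` (cut).

[1] closed run; points: 104.930,102.542 108.384,41.877 92.872,104.930 104.000,10.387 93.709,44.856 19.197,18.132

[2] closed run; points: 48.353,46.612 38.407,105.583 58.290,73.346 30.981,87.845 17.009,89.774

<svg xmlns="http://www.w3.org/2000/svg" width="116.599mm" height="120.612mm" viewBox="0 0 116.599 120.612">
  <polygon points="104.930,102.542 108.384,41.877 92.872,104.930 104.000,10.387 93.709,44.856 19.197,18.132" fill="none" stroke="#000000"/>
  <polygon points="48.353,46.612 38.407,105.583 58.290,73.346 30.981,87.845 17.009,89.774" fill="none" stroke="#000000"/>
</svg>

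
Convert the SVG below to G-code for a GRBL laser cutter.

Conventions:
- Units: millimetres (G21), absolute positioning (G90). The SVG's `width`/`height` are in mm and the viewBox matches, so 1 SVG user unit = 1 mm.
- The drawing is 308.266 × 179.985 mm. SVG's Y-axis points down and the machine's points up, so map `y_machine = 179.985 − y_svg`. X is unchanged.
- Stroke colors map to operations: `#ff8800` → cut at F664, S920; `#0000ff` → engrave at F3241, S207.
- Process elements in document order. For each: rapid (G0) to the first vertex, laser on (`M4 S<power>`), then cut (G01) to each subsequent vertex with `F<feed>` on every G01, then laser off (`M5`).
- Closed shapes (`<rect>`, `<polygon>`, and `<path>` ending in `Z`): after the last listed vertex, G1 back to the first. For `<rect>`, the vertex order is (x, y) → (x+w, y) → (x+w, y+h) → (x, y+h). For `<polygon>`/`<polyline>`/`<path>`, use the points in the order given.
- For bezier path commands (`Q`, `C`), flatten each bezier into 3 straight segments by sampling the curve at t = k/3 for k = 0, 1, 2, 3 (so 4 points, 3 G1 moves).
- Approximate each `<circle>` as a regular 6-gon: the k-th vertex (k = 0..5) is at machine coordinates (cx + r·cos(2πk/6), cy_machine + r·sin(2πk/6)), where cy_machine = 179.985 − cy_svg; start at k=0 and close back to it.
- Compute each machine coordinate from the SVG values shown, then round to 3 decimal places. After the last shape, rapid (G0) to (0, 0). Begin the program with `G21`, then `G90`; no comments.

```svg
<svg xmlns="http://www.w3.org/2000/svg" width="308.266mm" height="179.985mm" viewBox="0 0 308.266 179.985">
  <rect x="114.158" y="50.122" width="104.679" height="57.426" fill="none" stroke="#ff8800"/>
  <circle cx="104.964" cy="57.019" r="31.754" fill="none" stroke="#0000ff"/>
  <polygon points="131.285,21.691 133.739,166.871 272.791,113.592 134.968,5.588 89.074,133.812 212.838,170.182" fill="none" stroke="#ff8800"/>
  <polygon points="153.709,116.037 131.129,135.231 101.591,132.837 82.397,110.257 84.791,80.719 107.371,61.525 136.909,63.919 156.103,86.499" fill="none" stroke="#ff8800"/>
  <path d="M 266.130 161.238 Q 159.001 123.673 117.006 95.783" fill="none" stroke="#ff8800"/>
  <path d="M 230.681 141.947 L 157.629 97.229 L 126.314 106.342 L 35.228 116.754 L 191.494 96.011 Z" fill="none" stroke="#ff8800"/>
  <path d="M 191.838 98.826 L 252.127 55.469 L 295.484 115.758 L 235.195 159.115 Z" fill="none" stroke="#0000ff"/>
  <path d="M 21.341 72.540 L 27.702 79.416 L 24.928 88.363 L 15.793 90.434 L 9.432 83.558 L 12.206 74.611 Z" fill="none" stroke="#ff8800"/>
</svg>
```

Since the viewBox matches the mm dimensions, user units are millimetres directly. The only transform is the Y-flip y_m = 179.985 − y_svg.

Shape 1 is a rectangle drawn with `<rect>`. Its stroke #ff8800 means cut at S920, F664. After flipping Y the toolpath is (114.158,129.863) → (218.837,129.863) → (218.837,72.437) → (114.158,72.437) → (114.158,129.863), returning to the start.

Shape 2 is a circle drawn with `<circle>`. Its stroke #0000ff means engrave at S207, F3241. After flipping Y the toolpath is (136.718,122.966) → (120.841,150.466) → (89.087,150.466) → (73.210,122.966) → (89.087,95.466) → (120.841,95.466) → (136.718,122.966), returning to the start.

Shape 3 is a closed polygon drawn with `<polygon>`. Its stroke #ff8800 means cut at S920, F664. After flipping Y the toolpath is (131.285,158.294) → (133.739,13.114) → (272.791,66.393) → (134.968,174.397) → (89.074,46.173) → (212.838,9.803) → (131.285,158.294), returning to the start.

Shape 4 is a regular polygon drawn with `<polygon>`. Its stroke #ff8800 means cut at S920, F664. After flipping Y the toolpath is (153.709,63.948) → (131.129,44.754) → (101.591,47.148) → (82.397,69.728) → (84.791,99.266) → (107.371,118.460) → (136.909,116.066) → (156.103,93.486) → (153.709,63.948), returning to the start.

Shape 5 is a quadratic bezier drawn with `<path>`. Its stroke #ff8800 means cut at S920, F664. After flipping Y the toolpath is (266.130,18.747) → (201.948,42.715) → (152.240,64.534) → (117.006,84.202).

Shape 6 is a closed polygon drawn with `<path>`. Its stroke #ff8800 means cut at S920, F664. After flipping Y the toolpath is (230.681,38.038) → (157.629,82.756) → (126.314,73.643) → (35.228,63.231) → (191.494,83.974) → (230.681,38.038), returning to the start.

Shape 7 is a regular polygon drawn with `<path>`. Its stroke #0000ff means engrave at S207, F3241. After flipping Y the toolpath is (191.838,81.159) → (252.127,124.516) → (295.484,64.227) → (235.195,20.870) → (191.838,81.159), returning to the start.

Shape 8 is a regular polygon drawn with `<path>`. Its stroke #ff8800 means cut at S920, F664. After flipping Y the toolpath is (21.341,107.445) → (27.702,100.569) → (24.928,91.622) → (15.793,89.551) → (9.432,96.427) → (12.206,105.374) → (21.341,107.445), returning to the start.

G21
G90
G0 X114.158 Y129.863
M4 S920
G01 X218.837 Y129.863 F664
G01 X218.837 Y72.437 F664
G01 X114.158 Y72.437 F664
G01 X114.158 Y129.863 F664
M5
G0 X136.718 Y122.966
M4 S207
G01 X120.841 Y150.466 F3241
G01 X89.087 Y150.466 F3241
G01 X73.210 Y122.966 F3241
G01 X89.087 Y95.466 F3241
G01 X120.841 Y95.466 F3241
G01 X136.718 Y122.966 F3241
M5
G0 X131.285 Y158.294
M4 S920
G01 X133.739 Y13.114 F664
G01 X272.791 Y66.393 F664
G01 X134.968 Y174.397 F664
G01 X89.074 Y46.173 F664
G01 X212.838 Y9.803 F664
G01 X131.285 Y158.294 F664
M5
G0 X153.709 Y63.948
M4 S920
G01 X131.129 Y44.754 F664
G01 X101.591 Y47.148 F664
G01 X82.397 Y69.728 F664
G01 X84.791 Y99.266 F664
G01 X107.371 Y118.460 F664
G01 X136.909 Y116.066 F664
G01 X156.103 Y93.486 F664
G01 X153.709 Y63.948 F664
M5
G0 X266.130 Y18.747
M4 S920
G01 X201.948 Y42.715 F664
G01 X152.240 Y64.534 F664
G01 X117.006 Y84.202 F664
M5
G0 X230.681 Y38.038
M4 S920
G01 X157.629 Y82.756 F664
G01 X126.314 Y73.643 F664
G01 X35.228 Y63.231 F664
G01 X191.494 Y83.974 F664
G01 X230.681 Y38.038 F664
M5
G0 X191.838 Y81.159
M4 S207
G01 X252.127 Y124.516 F3241
G01 X295.484 Y64.227 F3241
G01 X235.195 Y20.870 F3241
G01 X191.838 Y81.159 F3241
M5
G0 X21.341 Y107.445
M4 S920
G01 X27.702 Y100.569 F664
G01 X24.928 Y91.622 F664
G01 X15.793 Y89.551 F664
G01 X9.432 Y96.427 F664
G01 X12.206 Y105.374 F664
G01 X21.341 Y107.445 F664
M5
G0 X0.000 Y0.000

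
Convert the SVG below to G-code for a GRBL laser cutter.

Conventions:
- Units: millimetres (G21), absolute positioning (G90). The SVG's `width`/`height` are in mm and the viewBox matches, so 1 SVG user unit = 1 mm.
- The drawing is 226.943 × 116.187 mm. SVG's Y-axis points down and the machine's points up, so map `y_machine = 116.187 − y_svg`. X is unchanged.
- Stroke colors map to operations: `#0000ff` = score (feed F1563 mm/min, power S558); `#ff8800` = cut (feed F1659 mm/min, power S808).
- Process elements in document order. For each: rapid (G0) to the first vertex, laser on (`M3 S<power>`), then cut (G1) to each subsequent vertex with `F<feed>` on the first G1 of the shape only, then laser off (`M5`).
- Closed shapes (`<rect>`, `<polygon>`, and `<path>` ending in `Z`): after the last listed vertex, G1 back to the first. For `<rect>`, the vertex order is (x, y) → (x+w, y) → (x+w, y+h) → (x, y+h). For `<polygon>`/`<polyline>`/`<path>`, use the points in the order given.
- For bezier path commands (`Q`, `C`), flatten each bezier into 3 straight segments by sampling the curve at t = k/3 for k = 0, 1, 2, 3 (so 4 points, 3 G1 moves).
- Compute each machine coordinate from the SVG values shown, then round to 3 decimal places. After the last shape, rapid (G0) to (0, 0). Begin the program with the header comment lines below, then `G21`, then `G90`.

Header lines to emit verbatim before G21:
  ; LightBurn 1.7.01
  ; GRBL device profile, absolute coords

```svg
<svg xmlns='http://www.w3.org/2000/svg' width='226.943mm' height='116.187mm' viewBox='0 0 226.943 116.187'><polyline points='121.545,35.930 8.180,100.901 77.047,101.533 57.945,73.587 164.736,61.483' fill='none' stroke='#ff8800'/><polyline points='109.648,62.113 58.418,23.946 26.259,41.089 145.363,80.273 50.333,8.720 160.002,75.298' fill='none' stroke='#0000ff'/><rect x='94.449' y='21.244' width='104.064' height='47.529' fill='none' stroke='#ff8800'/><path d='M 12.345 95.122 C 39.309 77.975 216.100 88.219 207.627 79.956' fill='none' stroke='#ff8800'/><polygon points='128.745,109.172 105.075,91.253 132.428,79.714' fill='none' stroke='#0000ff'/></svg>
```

; LightBurn 1.7.01
; GRBL device profile, absolute coords
G21
G90
G0 X121.545 Y80.257
M3 S808
G1 X8.180 Y15.286 F1659
G1 X77.047 Y14.654
G1 X57.945 Y42.600
G1 X164.736 Y54.704
M5
G0 X109.648 Y54.074
M3 S558
G1 X58.418 Y92.241 F1563
G1 X26.259 Y75.098
G1 X145.363 Y35.914
G1 X50.333 Y107.467
G1 X160.002 Y40.889
M5
G0 X94.449 Y94.943
M3 S808
G1 X198.513 Y94.943 F1659
G1 X198.513 Y47.414
G1 X94.449 Y47.414
G1 X94.449 Y94.943
M5
G0 X12.345 Y21.065
M3 S808
G1 X76.841 Y30.782 F1659
G1 X166.756 Y32.437
G1 X207.627 Y36.231
M5
G0 X128.745 Y7.015
M3 S558
G1 X105.075 Y24.934 F1563
G1 X132.428 Y36.473
G1 X128.745 Y7.015
M5
G0 X0.000 Y0.000

viewBox `0 0 226.943 116.187` with mm width/height → 1 unit = 1 mm. Flip: y_m = 116.187 − y_svg.

**Shape 1** — `<polyline>` open polyline, stroke `#ff8800` → cut (S808, F1659). Machine vertices: (121.545,80.257) → (8.180,15.286) → (77.047,14.654) → (57.945,42.600) → (164.736,54.704). Open path.

**Shape 2** — `<polyline>` open polyline, stroke `#0000ff` → score (S558, F1563). Machine vertices: (109.648,54.074) → (58.418,92.241) → (26.259,75.098) → (145.363,35.914) → (50.333,107.467) → (160.002,40.889). Open path.

**Shape 3** — `<rect>` rectangle, stroke `#ff8800` → cut (S808, F1659). Machine vertices: (94.449,94.943) → (198.513,94.943) → (198.513,47.414) → (94.449,47.414) → (94.449,94.943). Closed: final G1 returns to the first vertex.

**Shape 4** — `<path>` cubic bezier, stroke `#ff8800` → cut (S808, F1659). Control points (SVG): P0=(12.345,95.122), P1=(39.309,77.975), P2=(216.100,88.219), P3=(207.627,79.956); sampled at t=k/3. Machine vertices: (12.345,21.065) → (76.841,30.782) → (166.756,32.437) → (207.627,36.231). Open path.

**Shape 5** — `<polygon>` regular polygon, stroke `#0000ff` → score (S558, F1563). Machine vertices: (128.745,7.015) → (105.075,24.934) → (132.428,36.473) → (128.745,7.015). Closed: final G1 returns to the first vertex.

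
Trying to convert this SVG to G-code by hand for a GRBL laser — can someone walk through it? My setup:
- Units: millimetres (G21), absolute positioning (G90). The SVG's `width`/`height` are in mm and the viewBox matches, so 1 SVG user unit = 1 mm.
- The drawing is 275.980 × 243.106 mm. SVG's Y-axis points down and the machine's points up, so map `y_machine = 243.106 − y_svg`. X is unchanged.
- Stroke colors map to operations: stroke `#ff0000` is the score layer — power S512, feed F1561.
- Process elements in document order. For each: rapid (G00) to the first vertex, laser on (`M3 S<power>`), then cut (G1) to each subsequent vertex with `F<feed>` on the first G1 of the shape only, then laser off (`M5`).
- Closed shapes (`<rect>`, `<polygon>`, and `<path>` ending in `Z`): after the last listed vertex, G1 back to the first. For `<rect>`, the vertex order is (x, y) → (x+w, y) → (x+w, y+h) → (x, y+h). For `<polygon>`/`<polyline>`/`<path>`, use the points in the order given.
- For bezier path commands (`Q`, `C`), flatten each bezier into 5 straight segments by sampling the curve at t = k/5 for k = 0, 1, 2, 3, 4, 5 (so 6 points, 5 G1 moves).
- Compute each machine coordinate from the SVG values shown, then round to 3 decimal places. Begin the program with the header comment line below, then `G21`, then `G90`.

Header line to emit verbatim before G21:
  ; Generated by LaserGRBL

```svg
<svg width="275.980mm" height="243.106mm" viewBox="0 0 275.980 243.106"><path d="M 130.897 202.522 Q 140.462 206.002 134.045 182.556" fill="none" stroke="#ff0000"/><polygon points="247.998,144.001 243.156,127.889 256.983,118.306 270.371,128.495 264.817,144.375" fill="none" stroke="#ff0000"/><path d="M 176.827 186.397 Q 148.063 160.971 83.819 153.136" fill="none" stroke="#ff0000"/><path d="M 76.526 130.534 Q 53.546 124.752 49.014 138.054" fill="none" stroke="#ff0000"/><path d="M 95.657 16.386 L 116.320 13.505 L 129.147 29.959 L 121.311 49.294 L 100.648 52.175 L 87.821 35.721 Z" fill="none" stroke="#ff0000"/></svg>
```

1 u = 1 mm; y_m = 243.106 − y.

[1] `<path>` quadratic bezier, #ff0000→score S512 F1561: (130.897,40.584) → (134.084,40.269) → (135.992,42.108) → (136.621,46.101) → (135.973,52.249) → (134.045,60.550)

[2] `<polygon>` regular polygon, #ff0000→score S512 F1561: (247.998,99.105) → (243.156,115.217) → (256.983,124.800) → (270.371,114.611) → (264.817,98.731) → (247.998,99.105) (closed)

[3] `<path>` quadratic bezier, #ff0000→score S512 F1561: (176.827,56.709) → (163.902,66.176) → (148.139,74.235) → (129.537,80.887) → (108.097,86.132) → (83.819,89.970)

[4] `<path>` quadratic bezier, #ff0000→score S512 F1561: (76.526,112.572) → (68.072,114.121) → (61.094,114.144) → (55.591,112.640) → (51.565,109.609) → (49.014,105.052)

[5] `<path>` regular polygon, #ff0000→score S512 F1561: (95.657,226.720) → (116.320,229.601) → (129.147,213.147) → (121.311,193.812) → (100.648,190.931) → (87.821,207.385) → (95.657,226.720) (closed)

; Generated by LaserGRBL
G21
G90
G00 X130.897 Y40.584
M3 S512
G1 X134.084 Y40.269 F1561
G1 X135.992 Y42.108
G1 X136.621 Y46.101
G1 X135.973 Y52.249
G1 X134.045 Y60.550
M5
G00 X247.998 Y99.105
M3 S512
G1 X243.156 Y115.217 F1561
G1 X256.983 Y124.800
G1 X270.371 Y114.611
G1 X264.817 Y98.731
G1 X247.998 Y99.105
M5
G00 X176.827 Y56.709
M3 S512
G1 X163.902 Y66.176 F1561
G1 X148.139 Y74.235
G1 X129.537 Y80.887
G1 X108.097 Y86.132
G1 X83.819 Y89.970
M5
G00 X76.526 Y112.572
M3 S512
G1 X68.072 Y114.121 F1561
G1 X61.094 Y114.144
G1 X55.591 Y112.640
G1 X51.565 Y109.609
G1 X49.014 Y105.052
M5
G00 X95.657 Y226.720
M3 S512
G1 X116.320 Y229.601 F1561
G1 X129.147 Y213.147
G1 X121.311 Y193.812
G1 X100.648 Y190.931
G1 X87.821 Y207.385
G1 X95.657 Y226.720
M5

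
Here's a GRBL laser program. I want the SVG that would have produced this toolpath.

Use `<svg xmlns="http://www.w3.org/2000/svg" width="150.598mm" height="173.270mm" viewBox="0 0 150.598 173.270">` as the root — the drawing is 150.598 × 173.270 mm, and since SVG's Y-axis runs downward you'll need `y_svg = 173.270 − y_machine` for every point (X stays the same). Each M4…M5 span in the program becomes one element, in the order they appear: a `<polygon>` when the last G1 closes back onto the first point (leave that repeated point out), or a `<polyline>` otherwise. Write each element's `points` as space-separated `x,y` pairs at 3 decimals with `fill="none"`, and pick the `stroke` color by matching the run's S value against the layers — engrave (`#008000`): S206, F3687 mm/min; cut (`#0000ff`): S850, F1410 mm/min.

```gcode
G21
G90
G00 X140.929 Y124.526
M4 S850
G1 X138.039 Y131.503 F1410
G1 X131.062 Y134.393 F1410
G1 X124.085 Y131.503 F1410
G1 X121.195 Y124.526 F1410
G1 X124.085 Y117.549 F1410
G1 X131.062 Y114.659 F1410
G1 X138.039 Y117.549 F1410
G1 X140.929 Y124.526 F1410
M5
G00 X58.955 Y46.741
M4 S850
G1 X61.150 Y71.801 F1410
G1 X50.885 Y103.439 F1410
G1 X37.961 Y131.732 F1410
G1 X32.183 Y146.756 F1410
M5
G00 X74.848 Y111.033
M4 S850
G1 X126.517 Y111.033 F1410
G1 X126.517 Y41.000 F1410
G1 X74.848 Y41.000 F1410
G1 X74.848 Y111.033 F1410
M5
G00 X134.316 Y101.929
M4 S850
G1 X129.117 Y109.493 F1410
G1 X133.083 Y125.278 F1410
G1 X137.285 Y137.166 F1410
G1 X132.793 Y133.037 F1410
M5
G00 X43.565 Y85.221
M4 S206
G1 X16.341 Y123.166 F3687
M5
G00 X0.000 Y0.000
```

<svg xmlns="http://www.w3.org/2000/svg" width="150.598mm" height="173.270mm" viewBox="0 0 150.598 173.270">
  <polygon points="140.929,48.744 138.039,41.767 131.062,38.877 124.085,41.767 121.195,48.744 124.085,55.721 131.062,58.611 138.039,55.721" fill="none" stroke="#0000ff"/>
  <polyline points="58.955,126.529 61.150,101.469 50.885,69.831 37.961,41.538 32.183,26.514" fill="none" stroke="#0000ff"/>
  <polygon points="74.848,62.237 126.517,62.237 126.517,132.270 74.848,132.270" fill="none" stroke="#0000ff"/>
  <polyline points="134.316,71.341 129.117,63.777 133.083,47.992 137.285,36.104 132.793,40.233" fill="none" stroke="#0000ff"/>
  <polyline points="43.565,88.049 16.341,50.104" fill="none" stroke="#008000"/>
</svg>

Each laser-on run becomes one SVG element. Flip Y back into SVG space with y_svg = 173.270 − y_machine.

Run 1: S850 ⇒ cut layer `#0000ff`. The run returns to its start, so emit a `<polygon>` with points (Y-flipped): 140.929,48.744 138.039,41.767 131.062,38.877 124.085,41.767 121.195,48.744 124.085,55.721 131.062,58.611 138.039,55.721.

Run 2: power S850 maps to stroke `#0000ff` (cut). The run is open, so emit a `<polyline>` with points (Y-flipped): 58.955,126.529 61.150,101.469 50.885,69.831 37.961,41.538 32.183,26.514.

Run 3: S850 ⇒ cut layer `#0000ff`. The run returns to its start, so emit a `<polygon>` with points (Y-flipped): 74.848,62.237 126.517,62.237 126.517,132.270 74.848,132.270.

Run 4: power S850 maps to stroke `#0000ff` (cut). The run is open, so emit a `<polyline>` with points (Y-flipped): 134.316,71.341 129.117,63.777 133.083,47.992 137.285,36.104 132.793,40.233.

Run 5: power S206 maps to stroke `#008000` (engrave). The run is open, so emit a `<polyline>` with points (Y-flipped): 43.565,88.049 16.341,50.104.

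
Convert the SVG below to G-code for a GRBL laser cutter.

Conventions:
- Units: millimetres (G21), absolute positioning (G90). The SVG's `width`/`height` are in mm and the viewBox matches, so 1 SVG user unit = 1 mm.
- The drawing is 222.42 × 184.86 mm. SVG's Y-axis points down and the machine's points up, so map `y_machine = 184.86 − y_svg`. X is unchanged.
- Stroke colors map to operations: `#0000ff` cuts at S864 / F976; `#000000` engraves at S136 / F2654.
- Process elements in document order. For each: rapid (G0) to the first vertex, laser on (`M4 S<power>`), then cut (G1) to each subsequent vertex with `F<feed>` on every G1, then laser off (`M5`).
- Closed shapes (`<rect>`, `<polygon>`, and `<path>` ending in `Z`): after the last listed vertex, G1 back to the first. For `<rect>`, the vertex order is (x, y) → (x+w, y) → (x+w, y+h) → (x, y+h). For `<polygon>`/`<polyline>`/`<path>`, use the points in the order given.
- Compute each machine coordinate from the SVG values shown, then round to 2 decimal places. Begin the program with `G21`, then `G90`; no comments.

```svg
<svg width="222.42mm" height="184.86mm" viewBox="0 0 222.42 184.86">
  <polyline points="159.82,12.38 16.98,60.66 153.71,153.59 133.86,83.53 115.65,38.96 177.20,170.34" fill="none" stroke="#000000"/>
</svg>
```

G21
G90
G0 X159.82 Y172.48
M4 S136
G1 X16.98 Y124.20 F2654
G1 X153.71 Y31.27 F2654
G1 X133.86 Y101.33 F2654
G1 X115.65 Y145.90 F2654
G1 X177.20 Y14.52 F2654
M5

viewBox `0 0 222.42 184.86` with mm width/height → 1 unit = 1 mm. Flip: y_m = 184.86 − y_svg.

**Shape 1** — `<polyline>` open polyline, stroke `#000000` → engrave (S136, F2654). Machine vertices: (159.82,172.48) → (16.98,124.20) → (153.71,31.27) → (133.86,101.33) → (115.65,145.90) → (177.20,14.52). Open path.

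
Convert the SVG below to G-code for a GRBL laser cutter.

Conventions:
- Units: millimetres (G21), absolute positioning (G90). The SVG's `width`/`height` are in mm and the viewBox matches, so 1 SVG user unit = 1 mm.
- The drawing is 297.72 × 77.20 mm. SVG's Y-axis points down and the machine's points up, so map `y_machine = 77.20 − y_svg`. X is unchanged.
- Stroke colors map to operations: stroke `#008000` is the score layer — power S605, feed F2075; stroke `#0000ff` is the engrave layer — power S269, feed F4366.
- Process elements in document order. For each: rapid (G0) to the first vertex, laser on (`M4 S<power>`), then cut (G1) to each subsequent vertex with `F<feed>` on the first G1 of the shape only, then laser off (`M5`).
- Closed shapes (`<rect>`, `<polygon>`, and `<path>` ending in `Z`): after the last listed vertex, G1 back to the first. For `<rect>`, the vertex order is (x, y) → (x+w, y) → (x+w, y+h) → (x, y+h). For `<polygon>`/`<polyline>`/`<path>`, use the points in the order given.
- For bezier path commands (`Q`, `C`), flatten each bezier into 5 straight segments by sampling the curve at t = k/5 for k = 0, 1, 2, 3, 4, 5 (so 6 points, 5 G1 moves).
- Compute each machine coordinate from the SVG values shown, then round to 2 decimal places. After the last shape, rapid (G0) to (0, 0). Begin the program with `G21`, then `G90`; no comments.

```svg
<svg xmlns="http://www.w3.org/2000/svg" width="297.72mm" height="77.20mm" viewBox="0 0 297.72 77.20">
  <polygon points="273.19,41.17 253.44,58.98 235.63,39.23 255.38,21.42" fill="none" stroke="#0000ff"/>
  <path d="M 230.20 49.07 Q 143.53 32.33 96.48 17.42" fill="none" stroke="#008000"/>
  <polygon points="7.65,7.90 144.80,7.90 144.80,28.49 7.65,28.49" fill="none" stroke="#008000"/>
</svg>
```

G21
G90
G0 X273.19 Y36.03
M4 S269
G1 X253.44 Y18.22 F4366
G1 X235.63 Y37.97
G1 X255.38 Y55.78
G1 X273.19 Y36.03
M5
G0 X230.20 Y28.13
M4 S605
G1 X197.12 Y34.75 F2075
G1 X167.20 Y41.23
G1 X140.46 Y47.56
G1 X116.88 Y53.74
G1 X96.48 Y59.78
M5
G0 X7.65 Y69.30
M4 S605
G1 X144.80 Y69.30 F2075
G1 X144.80 Y48.71
G1 X7.65 Y48.71
G1 X7.65 Y69.30
M5
G0 X0.00 Y0.00

viewBox `0 0 297.72 77.20` with mm width/height → 1 unit = 1 mm. Flip: y_m = 77.20 − y_svg.

**Shape 1** — `<polygon>` regular polygon, stroke `#0000ff` → engrave (S269, F4366). Machine vertices: (273.19,36.03) → (253.44,18.22) → (235.63,37.97) → (255.38,55.78) → (273.19,36.03). Closed: final G1 returns to the first vertex.

**Shape 2** — `<path>` quadratic bezier, stroke `#008000` → score (S605, F2075). Control points (SVG): P0=(230.20,49.07), P1=(143.53,32.33), P2=(96.48,17.42); sampled at t=k/5. Machine vertices: (230.20,28.13) → (197.12,34.75) → (167.20,41.23) → (140.46,47.56) → (116.88,53.74) → (96.48,59.78). Open path.

**Shape 3** — `<polygon>` rectangle, stroke `#008000` → score (S605, F2075). Machine vertices: (7.65,69.30) → (144.80,69.30) → (144.80,48.71) → (7.65,48.71) → (7.65,69.30). Closed: final G1 returns to the first vertex.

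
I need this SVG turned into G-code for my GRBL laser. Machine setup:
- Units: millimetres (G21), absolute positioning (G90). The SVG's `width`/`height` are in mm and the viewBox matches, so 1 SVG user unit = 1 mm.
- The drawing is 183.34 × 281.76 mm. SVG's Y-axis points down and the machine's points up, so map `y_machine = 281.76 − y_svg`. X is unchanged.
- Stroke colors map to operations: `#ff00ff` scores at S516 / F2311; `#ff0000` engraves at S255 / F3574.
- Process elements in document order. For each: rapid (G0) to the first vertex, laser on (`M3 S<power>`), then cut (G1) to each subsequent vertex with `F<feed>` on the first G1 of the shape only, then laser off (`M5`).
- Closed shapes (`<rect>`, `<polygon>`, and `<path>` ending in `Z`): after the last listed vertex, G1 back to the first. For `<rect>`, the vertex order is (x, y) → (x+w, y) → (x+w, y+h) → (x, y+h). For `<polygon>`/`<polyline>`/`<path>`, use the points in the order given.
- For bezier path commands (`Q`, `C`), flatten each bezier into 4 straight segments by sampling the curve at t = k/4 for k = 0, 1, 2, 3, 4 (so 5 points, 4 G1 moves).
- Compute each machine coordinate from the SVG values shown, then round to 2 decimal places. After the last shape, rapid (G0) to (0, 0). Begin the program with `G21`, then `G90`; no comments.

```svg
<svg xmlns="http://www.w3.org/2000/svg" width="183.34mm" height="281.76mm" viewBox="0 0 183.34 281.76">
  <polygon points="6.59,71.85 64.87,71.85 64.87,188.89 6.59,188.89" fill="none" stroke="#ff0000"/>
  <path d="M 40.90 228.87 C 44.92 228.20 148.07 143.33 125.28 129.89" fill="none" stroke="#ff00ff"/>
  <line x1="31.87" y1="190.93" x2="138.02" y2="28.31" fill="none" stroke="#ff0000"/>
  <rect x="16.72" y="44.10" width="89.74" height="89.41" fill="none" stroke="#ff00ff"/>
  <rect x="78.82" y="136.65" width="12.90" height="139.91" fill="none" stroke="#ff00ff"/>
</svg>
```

G21
G90
G0 X6.59 Y209.91
M3 S255
G1 X64.87 Y209.91 F3574
G1 X64.87 Y92.87
G1 X6.59 Y92.87
G1 X6.59 Y209.91
M5
G0 X40.90 Y52.89
M3 S516
G1 X58.99 Y66.75 F2311
G1 X93.14 Y97.59
G1 X122.28 Y130.83
G1 X125.28 Y151.87
M5
G0 X31.87 Y90.83
M3 S255
G1 X138.02 Y253.45 F3574
M5
G0 X16.72 Y237.66
M3 S516
G1 X106.46 Y237.66 F2311
G1 X106.46 Y148.25
G1 X16.72 Y148.25
G1 X16.72 Y237.66
M5
G0 X78.82 Y145.11
M3 S516
G1 X91.72 Y145.11 F2311
G1 X91.72 Y5.20
G1 X78.82 Y5.20
G1 X78.82 Y145.11
M5
G0 X0.00 Y0.00

Since the viewBox matches the mm dimensions, user units are millimetres directly. The only transform is the Y-flip y_m = 281.76 − y_svg.

Shape 1 is a rectangle drawn with `<polygon>`. Its stroke #ff0000 means engrave at S255, F3574. After flipping Y the toolpath is (6.59,209.91) → (64.87,209.91) → (64.87,92.87) → (6.59,92.87) → (6.59,209.91), returning to the start.

Shape 2 is a cubic bezier drawn with `<path>`. Its stroke #ff00ff means score at S516, F2311. After flipping Y the toolpath is (40.90,52.89) → (58.99,66.75) → (93.14,97.59) → (122.28,130.83) → (125.28,151.87).

Shape 3 is a line segment drawn with `<line>`. Its stroke #ff0000 means engrave at S255, F3574. After flipping Y the toolpath is (31.87,90.83) → (138.02,253.45).

Shape 4 is a rectangle drawn with `<rect>`. Its stroke #ff00ff means score at S516, F2311. After flipping Y the toolpath is (16.72,237.66) → (106.46,237.66) → (106.46,148.25) → (16.72,148.25) → (16.72,237.66), returning to the start.

Shape 5 is a rectangle drawn with `<rect>`. Its stroke #ff00ff means score at S516, F2311. After flipping Y the toolpath is (78.82,145.11) → (91.72,145.11) → (91.72,5.20) → (78.82,5.20) → (78.82,145.11), returning to the start.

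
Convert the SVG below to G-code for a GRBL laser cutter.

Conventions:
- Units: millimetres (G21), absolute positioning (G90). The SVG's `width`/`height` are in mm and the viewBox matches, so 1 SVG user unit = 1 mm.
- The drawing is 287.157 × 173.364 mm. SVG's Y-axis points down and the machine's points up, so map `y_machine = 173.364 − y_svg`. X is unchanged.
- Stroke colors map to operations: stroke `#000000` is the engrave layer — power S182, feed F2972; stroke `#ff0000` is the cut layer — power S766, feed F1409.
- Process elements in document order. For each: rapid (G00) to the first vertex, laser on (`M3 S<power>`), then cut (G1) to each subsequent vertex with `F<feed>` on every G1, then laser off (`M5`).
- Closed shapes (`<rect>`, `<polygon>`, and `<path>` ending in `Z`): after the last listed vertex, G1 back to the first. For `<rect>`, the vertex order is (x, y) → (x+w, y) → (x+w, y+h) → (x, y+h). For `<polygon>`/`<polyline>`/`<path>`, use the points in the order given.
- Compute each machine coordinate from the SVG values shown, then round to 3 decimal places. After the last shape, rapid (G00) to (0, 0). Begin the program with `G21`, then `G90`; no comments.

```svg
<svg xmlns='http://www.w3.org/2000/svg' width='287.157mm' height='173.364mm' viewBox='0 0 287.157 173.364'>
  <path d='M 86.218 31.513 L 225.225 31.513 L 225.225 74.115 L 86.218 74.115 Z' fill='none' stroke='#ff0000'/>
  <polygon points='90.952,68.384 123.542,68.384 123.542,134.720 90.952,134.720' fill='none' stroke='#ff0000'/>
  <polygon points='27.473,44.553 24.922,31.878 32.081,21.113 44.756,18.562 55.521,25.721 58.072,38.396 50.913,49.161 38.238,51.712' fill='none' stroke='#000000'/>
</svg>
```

1 u = 1 mm; y_m = 173.364 − y.

[1] `<path>` rectangle, #ff0000→cut S766 F1409: (86.218,141.851) → (225.225,141.851) → (225.225,99.249) → (86.218,99.249) → (86.218,141.851) (closed)

[2] `<polygon>` rectangle, #ff0000→cut S766 F1409: (90.952,104.980) → (123.542,104.980) → (123.542,38.644) → (90.952,38.644) → (90.952,104.980) (closed)

[3] `<polygon>` regular polygon, #000000→engrave S182 F2972: (27.473,128.811) → (24.922,141.486) → (32.081,152.251) → (44.756,154.802) → (55.521,147.643) → (58.072,134.968) → (50.913,124.203) → (38.238,121.652) → (27.473,128.811) (closed)

G21
G90
G00 X86.218 Y141.851
M3 S766
G1 X225.225 Y141.851 F1409
G1 X225.225 Y99.249 F1409
G1 X86.218 Y99.249 F1409
G1 X86.218 Y141.851 F1409
M5
G00 X90.952 Y104.980
M3 S766
G1 X123.542 Y104.980 F1409
G1 X123.542 Y38.644 F1409
G1 X90.952 Y38.644 F1409
G1 X90.952 Y104.980 F1409
M5
G00 X27.473 Y128.811
M3 S182
G1 X24.922 Y141.486 F2972
G1 X32.081 Y152.251 F2972
G1 X44.756 Y154.802 F2972
G1 X55.521 Y147.643 F2972
G1 X58.072 Y134.968 F2972
G1 X50.913 Y124.203 F2972
G1 X38.238 Y121.652 F2972
G1 X27.473 Y128.811 F2972
M5
G00 X0.000 Y0.000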